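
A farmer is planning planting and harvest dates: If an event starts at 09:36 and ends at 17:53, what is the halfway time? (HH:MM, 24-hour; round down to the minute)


Start time: 09:36 = 576 minutes from midnight
End time: 17:53 = 1073 minutes from midnight
Sum: 576 + 1073 = 1649
Midpoint: 1649 / 2 = 824 minutes
Convert: 824 / 60 = 13 hours, 44 minutes
Result: 13:44

13:44


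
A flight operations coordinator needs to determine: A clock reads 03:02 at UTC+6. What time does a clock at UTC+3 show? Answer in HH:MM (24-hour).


Local time: 03:02 at UTC+6 (offset 6h)
Target zone: UTC+3 (offset 3h)
Difference: 3 - (6) = -3 hours
Calculation: 3 + (-3) = 0
Result: 00:02

00:02


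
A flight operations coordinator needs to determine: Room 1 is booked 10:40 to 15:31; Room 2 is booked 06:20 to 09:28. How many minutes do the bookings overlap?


Interval A: [640, 931] minutes from midnight
Interval B: [380, 568] minutes from midnight
Overlap start = max(640, 380) = 640
Overlap end = min(931, 568) = 568
End <= start, so the intervals do not overlap: 0 minutes

0


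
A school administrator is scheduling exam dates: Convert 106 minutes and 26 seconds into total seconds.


Minutes: 106
Seconds: 26
Convert minutes to seconds: 106 x 60 = 6360
Add remaining seconds: 6360 + 26 = 6386

6386


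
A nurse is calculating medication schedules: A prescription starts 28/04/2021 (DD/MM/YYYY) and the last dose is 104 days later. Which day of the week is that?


Start: 2021-04-28 (Wednesday)
Step 1 - find target date: add 104 days
  2021-04-28 + 104 days = 2021-08-10
Step 2 - day of week:
  104 mod 7 = 6
  Wednesday + 6 days -> Tuesday
Result: Tuesday (2021-08-10)

Tuesday


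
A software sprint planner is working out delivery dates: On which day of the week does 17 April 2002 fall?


Date: 2002-04-17
January 1, 2002 is a Tuesday
Day of year: 107
Offset from Jan 1: 106 days
106 mod 7 = 1
Result: Wednesday

Wednesday


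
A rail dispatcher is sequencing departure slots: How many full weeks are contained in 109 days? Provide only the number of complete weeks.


Total days: 109
Days per week: 7
Division: 109 / 7 = 15 remainder 4
Complete weeks: 15
Remaining days: 4

15


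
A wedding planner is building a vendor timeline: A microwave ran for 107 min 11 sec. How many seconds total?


Minutes: 107
Extra seconds: 11
Seconds per minute: 60
Minutes to seconds: 107 x 60 = 6420
Total: 6420 + 11 = 6431

6431


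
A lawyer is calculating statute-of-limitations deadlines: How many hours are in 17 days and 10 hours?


Days: 17
Extra hours: 10
Hours per day: 24
Days to hours: 17 x 24 = 408
Total: 408 + 10 = 418

418


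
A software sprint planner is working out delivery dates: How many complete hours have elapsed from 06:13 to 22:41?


Start: 06:13
End: 22:41
Hour difference: 22 - 6 = 16 hours
Minute difference: 41 - 13 = 28 minutes
Total minutes: 988
Complete hours: 988 / 60 = 16 (remainder 28)

16


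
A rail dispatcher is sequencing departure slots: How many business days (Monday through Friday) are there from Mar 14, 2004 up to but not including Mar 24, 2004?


Start: 2004-03-14 (Sunday)
End (exclusive): 2004-03-24 (Wednesday)
Total calendar days: 10
Full weeks: 10 // 7 = 1 -> 5 weekdays
Remaining 3 days starting on Sunday:
  Sun(-), Mon(w), Tue(w) -> 2 weekdays
Total business days: 5 + 2 = 7

7


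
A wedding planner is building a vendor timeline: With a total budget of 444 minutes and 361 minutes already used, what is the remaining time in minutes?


Total budget: 444 minutes
Time used: 361 minutes
Remaining: 444 - 361 = 83 minutes
Percent used: 81.3%
Percent remaining: 18.7%

83


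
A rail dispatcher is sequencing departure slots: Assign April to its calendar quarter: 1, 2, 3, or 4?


Month: April (month 4)
Q1: January-March (months 1-3)
Q2: April-June (months 4-6)
Q3: July-September (months 7-9)
Q4: October-December (months 10-12)
Month 4 falls in Q2

2


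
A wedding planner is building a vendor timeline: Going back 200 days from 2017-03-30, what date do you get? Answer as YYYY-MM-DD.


Start: 2017-03-30
Subtracting 200 days
Days already passed in March: 30
After going back through March: 170 more days to subtract
February 2017: 28 days, 142 remaining
January 2017: 31 days, 111 remaining
December 2016: 31 days, 80 remaining
November 2016: 30 days, 50 remaining
Result: 2016-09-11

2016-09-11


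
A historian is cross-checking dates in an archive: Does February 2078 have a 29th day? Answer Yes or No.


Year: 2078
Divisible by 4? 2078 / 4 = 519.5 -> No
Not divisible by 4, so NOT a leap year

No


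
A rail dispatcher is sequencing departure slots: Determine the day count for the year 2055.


Year: 2055
Check leap year rules:
Divisible by 4? No
2055 is not a leap year
Days: 365

365


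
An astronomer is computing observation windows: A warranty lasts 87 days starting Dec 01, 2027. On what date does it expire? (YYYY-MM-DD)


Start: 2027-12-01
Adding 87 days
Days remaining in December: 30
After December: 57 days still to add
January 2028: 31 days, 26 remaining
February 2028 has 29 days, need 26
Result: 2028-02-26

2028-02-26


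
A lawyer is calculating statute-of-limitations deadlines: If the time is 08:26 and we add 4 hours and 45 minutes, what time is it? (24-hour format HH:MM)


Start time: 08:26
Adding: 4 hours 45 minutes
Minutes: 26 + 45 = 71
Minute overflow: 71 >= 60, so carry 1 hour, minutes = 11
Hours: 8 + 4 + 1 = 13
Result: 13:11

13:11


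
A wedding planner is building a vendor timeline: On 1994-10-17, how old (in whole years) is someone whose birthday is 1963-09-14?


Birth: 1963-09-14
Reference: 1994-10-17
Year difference: 1994 - 1963 = 31
Has birthday (09-14) occurred by 10-17? Yes
Age in full years: 31

31


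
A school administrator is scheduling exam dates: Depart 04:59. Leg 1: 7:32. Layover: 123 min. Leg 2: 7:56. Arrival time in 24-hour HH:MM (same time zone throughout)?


Depart: 04:59
Leg 1: +452 min -> 12:31
Layover: +123 min -> 14:34
Leg 2: +476 min -> 22:30
Total travel: 1051 minutes = 17h 31m
Arrival: 22:30

22:30


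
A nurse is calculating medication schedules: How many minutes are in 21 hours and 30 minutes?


Hours: 21
Extra minutes: 30
Minutes per hour: 60
Hours to minutes: 21 x 60 = 1260
Total: 1260 + 30 = 1290

1290


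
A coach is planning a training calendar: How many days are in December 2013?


Month: December
Year: 2013
December is a 31-day month
Total: 31 days

31


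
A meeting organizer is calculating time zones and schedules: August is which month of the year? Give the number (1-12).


Calendar month order:
7. July
8. August <--
9. September
August is month number 8

8


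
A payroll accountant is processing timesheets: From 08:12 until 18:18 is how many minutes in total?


Start time: 08:12 = 492 minutes from midnight
End time: 18:18 = 1098 minutes from midnight
Difference: 1098 - 492 = 606 minutes
That is 10 hours and 6 minutes

606


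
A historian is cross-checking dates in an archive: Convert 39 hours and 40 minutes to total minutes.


Hours: 39
Minutes: 40
Convert hours to minutes: 39 x 60 = 2340
Add remaining minutes: 2340 + 40 = 2380

2380


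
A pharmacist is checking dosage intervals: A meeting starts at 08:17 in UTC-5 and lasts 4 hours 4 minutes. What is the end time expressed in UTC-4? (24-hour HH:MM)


Start: 08:17 in UTC-5
Step 1 - add duration:
  minutes: 17 + 4 = 21
  hours: 8 + 4 + 0 = 12
  end in UTC-5: 12:21
Step 2 - convert UTC-5 -> UTC-4:
  offset difference: -4 - (-5) = 1 hours
  12 + (1) = 13 -> mod 24 = 13
Result: 13:21 in UTC-4

13:21


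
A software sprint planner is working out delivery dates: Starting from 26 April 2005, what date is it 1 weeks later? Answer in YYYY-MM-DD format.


Start: 2005-04-26
Weeks to add: 1
Convert to days: 1 x 7 = 7 days
Add 7 days to 2005-04-26
Result: 2005-05-03

2005-05-03


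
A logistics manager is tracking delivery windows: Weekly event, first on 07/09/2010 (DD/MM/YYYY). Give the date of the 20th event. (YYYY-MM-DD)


First occurrence: 2010-09-07 (occurrence 1)
Each occurrence is 7 days after the previous.
Occurrence 20 is 19 weeks after the first.
19 weeks = 133 days
2010-09-07 + 133 days = 2011-01-18

2011-01-18


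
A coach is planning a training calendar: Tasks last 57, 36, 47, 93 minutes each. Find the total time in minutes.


Durations: 57, 36, 47, 93
Running sum: 57
+ 36 = 93
+ 47 = 140
+ 93 = 233
Total duration: 233 minutes
That is 3 hours and 53 minutes

233


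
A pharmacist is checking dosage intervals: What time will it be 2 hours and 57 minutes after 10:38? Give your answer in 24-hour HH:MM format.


Start time: 10:38
Adding: 2 hours 57 minutes
Minutes: 38 + 57 = 95
Minute overflow: 95 >= 60, so carry 1 hour, minutes = 35
Hours: 10 + 2 + 1 = 13
Result: 13:35

13:35


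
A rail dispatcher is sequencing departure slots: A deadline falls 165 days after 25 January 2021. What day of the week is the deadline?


Start: 2021-01-25 (Monday)
Step 1 - find target date: add 165 days
  2021-01-25 + 165 days = 2021-07-09
Step 2 - day of week:
  165 mod 7 = 4
  Monday + 4 days -> Friday
Result: Friday (2021-07-09)

Friday


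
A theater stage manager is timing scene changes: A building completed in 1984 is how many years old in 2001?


Birth year: 1984
Current year: 2001
Age = current year - birth year
Age = 2001 - 1984 = 17

17


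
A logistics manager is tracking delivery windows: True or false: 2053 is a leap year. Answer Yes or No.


Year: 2053
Divisible by 4? 2053 / 4 = 513.25 -> No
Not divisible by 4, so NOT a leap year

No


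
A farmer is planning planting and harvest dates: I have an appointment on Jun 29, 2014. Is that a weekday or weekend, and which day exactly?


Date: 2014-06-29
January 1, 2014 is a Wednesday
Day of year: 180
Offset from Jan 1: 179 days
179 mod 7 = 4
Result: Sunday

Sunday


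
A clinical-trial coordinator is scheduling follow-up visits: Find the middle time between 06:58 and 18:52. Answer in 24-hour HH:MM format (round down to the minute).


Start time: 06:58 = 418 minutes from midnight
End time: 18:52 = 1132 minutes from midnight
Sum: 418 + 1132 = 1550
Midpoint: 1550 / 2 = 775 minutes
Convert: 775 / 60 = 12 hours, 55 minutes
Result: 12:55

12:55


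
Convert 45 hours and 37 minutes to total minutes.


Hours: 45
Extra minutes: 37
Minutes per hour: 60
Hours to minutes: 45 x 60 = 2700
Total: 2700 + 37 = 2737

2737


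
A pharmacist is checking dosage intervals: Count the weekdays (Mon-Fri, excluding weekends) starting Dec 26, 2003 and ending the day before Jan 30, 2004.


Start: 2003-12-26 (Friday)
End (exclusive): 2004-01-30 (Friday)
Total calendar days: 35
Full weeks: 35 // 7 = 5 -> 25 weekdays
Remaining 0 days starting on Friday:
Total business days: 25 + 0 = 25

25


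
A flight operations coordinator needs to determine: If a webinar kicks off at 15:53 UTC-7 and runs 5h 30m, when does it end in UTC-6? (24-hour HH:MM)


Start: 15:53 in UTC-7
Step 1 - add duration:
  minutes: 53 + 30 = 83 (carry 1h)
  hours: 15 + 5 + 1 = 21
  end in UTC-7: 21:23
Step 2 - convert UTC-7 -> UTC-6:
  offset difference: -6 - (-7) = 1 hours
  21 + (1) = 22 -> mod 24 = 22
Result: 22:23 in UTC-6

22:23


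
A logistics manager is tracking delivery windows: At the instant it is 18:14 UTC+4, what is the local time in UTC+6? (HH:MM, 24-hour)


Local time: 18:14 at UTC+4 (offset 4h)
Target zone: UTC+6 (offset 6h)
Difference: 6 - (4) = 2 hours
Calculation: 18 + (2) = 20
Result: 20:14

20:14


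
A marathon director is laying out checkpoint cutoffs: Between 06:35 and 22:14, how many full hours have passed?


Start: 06:35
End: 22:14
Hour difference: 22 - 6 = 16 hours
Minute difference: 14 - 35 = -21 minutes
Total minutes: 939
Complete hours: 939 / 60 = 15 (remainder 39)

15


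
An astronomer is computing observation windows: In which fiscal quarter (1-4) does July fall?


Month: July (month 7)
Q1: January-March (months 1-3)
Q2: April-June (months 4-6)
Q3: July-September (months 7-9)
Q4: October-December (months 10-12)
Month 7 falls in Q3

3


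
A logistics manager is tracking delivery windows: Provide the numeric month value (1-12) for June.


Calendar month order:
5. May
6. June <--
7. July
June is month number 6

6


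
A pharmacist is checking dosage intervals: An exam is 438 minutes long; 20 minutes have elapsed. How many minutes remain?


Total budget: 438 minutes
Time used: 20 minutes
Remaining: 438 - 20 = 418 minutes
Percent used: 4.6%
Percent remaining: 95.4%

418


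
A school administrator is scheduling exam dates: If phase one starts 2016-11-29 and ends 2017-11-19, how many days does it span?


Start date: 2016-11-29
End date: 2017-11-19
Nov 2016: +2 days
Dec 2016: +31 days
Jan 2017: +31 days
... (10 more months)
Total: 355 days

355


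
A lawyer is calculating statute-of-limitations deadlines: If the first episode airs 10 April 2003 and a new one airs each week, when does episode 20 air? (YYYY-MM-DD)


First occurrence: 2003-04-10 (occurrence 1)
Each occurrence is 7 days after the previous.
Occurrence 20 is 19 weeks after the first.
19 weeks = 133 days
2003-04-10 + 133 days = 2003-08-21

2003-08-21


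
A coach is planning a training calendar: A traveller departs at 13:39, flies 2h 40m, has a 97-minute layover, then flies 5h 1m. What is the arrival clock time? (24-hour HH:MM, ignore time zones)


Depart: 13:39
Leg 1: +160 min -> 16:19
Layover: +97 min -> 17:56
Leg 2: +301 min -> 22:57
Total travel: 558 minutes = 9h 18m
Arrival: 22:57

22:57


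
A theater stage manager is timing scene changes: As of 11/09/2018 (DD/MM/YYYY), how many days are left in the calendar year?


Start: September 11, 2018
End: December 31, 2018
Days left in September: 19
October: 31
November: 30
December: 31
Sum of remaining months: 92
Total: 19 + 92 = 111

111


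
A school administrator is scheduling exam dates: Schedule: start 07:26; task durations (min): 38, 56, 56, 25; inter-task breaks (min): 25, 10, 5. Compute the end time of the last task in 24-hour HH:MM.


Start: 07:26 = 446 min from midnight
  after task 1 (38 min): 08:04
  after break (25 min): 08:29
  after task 2 (56 min): 09:25
  after break (10 min): 09:35
  after task 3 (56 min): 10:31
  after break (5 min): 10:36
  after task 4 (25 min): 11:01
Total elapsed: 215 minutes
End time: 11:01

11:01


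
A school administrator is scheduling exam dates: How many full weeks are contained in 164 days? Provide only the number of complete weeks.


Total days: 164
Days per week: 7
Division: 164 / 7 = 23 remainder 3
Complete weeks: 23
Remaining days: 3

23


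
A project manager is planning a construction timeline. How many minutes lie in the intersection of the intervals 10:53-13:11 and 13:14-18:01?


Interval A: [653, 791] minutes from midnight
Interval B: [794, 1081] minutes from midnight
Overlap start = max(653, 794) = 794
Overlap end = min(791, 1081) = 791
End <= start, so the intervals do not overlap: 0 minutes

0


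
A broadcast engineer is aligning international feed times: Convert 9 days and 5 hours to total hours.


Days: 9
Extra hours: 5
Hours per day: 24
Days to hours: 9 x 24 = 216
Total: 216 + 5 = 221

221


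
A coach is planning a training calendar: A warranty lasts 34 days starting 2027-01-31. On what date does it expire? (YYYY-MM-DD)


Start: 2027-01-31
Adding 34 days
Days remaining in January: 0
After January: 34 days still to add
February 2027: 28 days, 6 remaining
March 2027 has 31 days, need 6
Result: 2027-03-06

2027-03-06


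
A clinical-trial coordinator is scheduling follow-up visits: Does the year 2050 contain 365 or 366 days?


Year: 2050
Check leap year rules:
Divisible by 4? No
2050 is not a leap year
Days: 365

365


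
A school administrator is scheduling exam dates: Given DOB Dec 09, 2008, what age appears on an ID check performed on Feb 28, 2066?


Birth: 2008-12-09
Reference: 2066-02-28
Year difference: 2066 - 2008 = 58
Has birthday (12-09) occurred by 02-28? No
Birthday not yet reached this year -> subtract 1
Age in full years: 57

57


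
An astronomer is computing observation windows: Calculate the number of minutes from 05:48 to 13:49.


Start time: 05:48 = 348 minutes from midnight
End time: 13:49 = 829 minutes from midnight
Difference: 829 - 348 = 481 minutes
That is 8 hours and 1 minutes

481


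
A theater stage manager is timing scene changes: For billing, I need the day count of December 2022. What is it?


Month: December
Year: 2022
December is a 31-day month
Total: 31 days

31


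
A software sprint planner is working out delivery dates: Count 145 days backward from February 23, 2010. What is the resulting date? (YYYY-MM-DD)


Start: 2010-02-23
Subtracting 145 days
Days already passed in February: 23
After going back through February: 122 more days to subtract
January 2010: 31 days, 91 remaining
December 2009: 31 days, 60 remaining
November 2009: 30 days, 30 remaining
October 2009 has 31 days, need 30
Result: 2009-10-01

2009-10-01


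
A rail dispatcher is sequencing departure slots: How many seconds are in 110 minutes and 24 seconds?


Minutes: 110
Seconds: 24
Convert minutes to seconds: 110 x 60 = 6600
Add remaining seconds: 6600 + 24 = 6624

6624


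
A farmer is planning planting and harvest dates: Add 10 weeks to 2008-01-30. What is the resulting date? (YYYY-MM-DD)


Start: 2008-01-30
Weeks to add: 10
Convert to days: 10 x 7 = 70 days
Add 70 days to 2008-01-30
Result: 2008-04-09

2008-04-09


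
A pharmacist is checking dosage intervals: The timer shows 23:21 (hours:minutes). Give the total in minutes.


Hours: 23
Minutes: 21
Convert hours to minutes: 23 x 60 = 1380
Add remaining minutes: 1380 + 21 = 1401

1401


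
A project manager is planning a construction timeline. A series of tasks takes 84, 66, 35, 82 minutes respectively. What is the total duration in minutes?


Durations: 84, 66, 35, 82
Running sum: 84
+ 66 = 150
+ 35 = 185
+ 82 = 267
Total duration: 267 minutes
That is 4 hours and 27 minutes

267


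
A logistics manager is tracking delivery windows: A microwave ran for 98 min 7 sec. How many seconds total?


Minutes: 98
Extra seconds: 7
Seconds per minute: 60
Minutes to seconds: 98 x 60 = 5880
Total: 5880 + 7 = 5887

5887


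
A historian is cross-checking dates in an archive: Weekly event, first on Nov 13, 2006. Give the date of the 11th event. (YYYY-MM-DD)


First occurrence: 2006-11-13 (occurrence 1)
Each occurrence is 7 days after the previous.
Occurrence 11 is 10 weeks after the first.
10 weeks = 70 days
2006-11-13 + 70 days = 2007-01-22

2007-01-22


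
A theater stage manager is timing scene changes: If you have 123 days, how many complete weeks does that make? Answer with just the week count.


Total days: 123
Days per week: 7
Division: 123 / 7 = 17 remainder 4
Complete weeks: 17
Remaining days: 4

17


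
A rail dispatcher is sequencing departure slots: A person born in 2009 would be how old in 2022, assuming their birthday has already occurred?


Birth year: 2009
Current year: 2022
Age = current year - birth year
Age = 2022 - 2009 = 13

13


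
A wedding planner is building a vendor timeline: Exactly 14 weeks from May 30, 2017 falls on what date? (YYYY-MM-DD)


Start: 2017-05-30
Weeks to add: 14
Convert to days: 14 x 7 = 98 days
Add 98 days to 2017-05-30
Result: 2017-09-05

2017-09-05


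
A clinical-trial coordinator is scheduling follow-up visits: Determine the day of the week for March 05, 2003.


Date: 2003-03-05
January 1, 2003 is a Wednesday
Day of year: 64
Offset from Jan 1: 63 days
63 mod 7 = 0
Result: Wednesday

Wednesday


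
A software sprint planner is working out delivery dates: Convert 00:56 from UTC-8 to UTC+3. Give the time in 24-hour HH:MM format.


Local time: 00:56 at UTC-8 (offset -8h)
Target zone: UTC+3 (offset 3h)
Difference: 3 - (-8) = 11 hours
Calculation: 0 + (11) = 11
Result: 11:56

11:56


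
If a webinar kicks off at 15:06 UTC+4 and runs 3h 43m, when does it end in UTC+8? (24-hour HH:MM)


Start: 15:06 in UTC+4
Step 1 - add duration:
  minutes: 6 + 43 = 49
  hours: 15 + 3 + 0 = 18
  end in UTC+4: 18:49
Step 2 - convert UTC+4 -> UTC+8:
  offset difference: 8 - (4) = 4 hours
  18 + (4) = 22 -> mod 24 = 22
Result: 22:49 in UTC+8

22:49


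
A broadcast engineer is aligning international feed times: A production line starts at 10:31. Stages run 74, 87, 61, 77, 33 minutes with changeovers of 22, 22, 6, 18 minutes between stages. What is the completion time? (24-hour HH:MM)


Start: 10:31 = 631 min from midnight
  after task 1 (74 min): 11:45
  after break (22 min): 12:07
  after task 2 (87 min): 13:34
  after break (22 min): 13:56
  after task 3 (61 min): 14:57
  after break (6 min): 15:03
  after task 4 (77 min): 16:20
  after break (18 min): 16:38
  after task 5 (33 min): 17:11
Total elapsed: 400 minutes
End time: 17:11

17:11


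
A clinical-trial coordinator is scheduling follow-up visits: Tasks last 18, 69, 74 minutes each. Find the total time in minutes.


Durations: 18, 69, 74
Running sum: 18
+ 69 = 87
+ 74 = 161
Total duration: 161 minutes
That is 2 hours and 41 minutes

161


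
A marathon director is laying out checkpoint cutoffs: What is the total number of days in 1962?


Year: 1962
Check leap year rules:
Divisible by 4? No
1962 is not a leap year
Days: 365

365


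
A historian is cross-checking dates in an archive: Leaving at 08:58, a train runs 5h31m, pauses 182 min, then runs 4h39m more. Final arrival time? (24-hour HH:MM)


Depart: 08:58
Leg 1: +331 min -> 14:29
Layover: +182 min -> 17:31
Leg 2: +279 min -> 22:10
Total travel: 792 minutes = 13h 12m
Arrival: 22:10

22:10


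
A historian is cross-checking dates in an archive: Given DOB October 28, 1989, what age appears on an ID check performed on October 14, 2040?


Birth: 1989-10-28
Reference: 2040-10-14
Year difference: 2040 - 1989 = 51
Has birthday (10-28) occurred by 10-14? No
Birthday not yet reached this year -> subtract 1
Age in full years: 50

50


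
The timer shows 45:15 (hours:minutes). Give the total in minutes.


Hours: 45
Minutes: 15
Convert hours to minutes: 45 x 60 = 2700
Add remaining minutes: 2700 + 15 = 2715

2715


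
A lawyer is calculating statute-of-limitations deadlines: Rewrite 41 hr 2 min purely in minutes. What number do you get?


Hours: 41
Extra minutes: 2
Minutes per hour: 60
Hours to minutes: 41 x 60 = 2460
Total: 2460 + 2 = 2462

2462


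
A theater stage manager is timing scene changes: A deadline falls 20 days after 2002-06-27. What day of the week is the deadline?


Start: 2002-06-27 (Thursday)
Step 1 - find target date: add 20 days
  2002-06-27 + 20 days = 2002-07-17
Step 2 - day of week:
  20 mod 7 = 6
  Thursday + 6 days -> Wednesday
Result: Wednesday (2002-07-17)

Wednesday


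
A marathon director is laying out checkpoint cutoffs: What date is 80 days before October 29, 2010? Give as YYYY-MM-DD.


Start: 2010-10-29
Subtracting 80 days
Days already passed in October: 29
After going back through October: 51 more days to subtract
September 2010: 30 days, 21 remaining
August 2010 has 31 days, need 21
Result: 2010-08-10

2010-08-10


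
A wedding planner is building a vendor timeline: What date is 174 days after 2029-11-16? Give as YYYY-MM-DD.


Start: 2029-11-16
Adding 174 days
Days remaining in November: 14
After November: 160 days still to add
December 2029: 31 days, 129 remaining
January 2030: 31 days, 98 remaining
February 2030: 28 days, 70 remaining
March 2030: 31 days, 39 remaining
Result: 2030-05-09

2030-05-09


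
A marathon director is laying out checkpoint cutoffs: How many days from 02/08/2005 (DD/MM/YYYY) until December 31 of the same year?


Start: August 02, 2005
End: December 31, 2005
Days left in August: 29
September: 30
October: 31
November: 30
December: 31
Sum of remaining months: 122
Total: 29 + 122 = 151

151


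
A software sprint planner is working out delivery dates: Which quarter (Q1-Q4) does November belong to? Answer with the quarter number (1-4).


Month: November (month 11)
Q1: January-March (months 1-3)
Q2: April-June (months 4-6)
Q3: July-September (months 7-9)
Q4: October-December (months 10-12)
Month 11 falls in Q4

4


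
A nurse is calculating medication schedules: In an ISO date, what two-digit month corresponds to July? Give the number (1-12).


Calendar month order:
6. June
7. July <--
8. August
July is month number 7

7


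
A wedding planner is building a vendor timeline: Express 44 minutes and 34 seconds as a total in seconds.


Minutes: 44
Seconds: 34
Convert minutes to seconds: 44 x 60 = 2640
Add remaining seconds: 2640 + 34 = 2674

2674


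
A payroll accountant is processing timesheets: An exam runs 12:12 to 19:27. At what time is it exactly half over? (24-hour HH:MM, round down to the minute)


Start time: 12:12 = 732 minutes from midnight
End time: 19:27 = 1167 minutes from midnight
Sum: 732 + 1167 = 1899
Midpoint: 1899 / 2 = 949 minutes
Convert: 949 / 60 = 15 hours, 49 minutes
Result: 15:49

15:49


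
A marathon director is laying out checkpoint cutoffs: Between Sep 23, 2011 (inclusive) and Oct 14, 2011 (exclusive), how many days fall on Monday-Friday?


Start: 2011-09-23 (Friday)
End (exclusive): 2011-10-14 (Friday)
Total calendar days: 21
Full weeks: 21 // 7 = 3 -> 15 weekdays
Remaining 0 days starting on Friday:
Total business days: 15 + 0 = 15

15


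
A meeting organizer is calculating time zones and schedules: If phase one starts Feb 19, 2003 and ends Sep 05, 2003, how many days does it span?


Start date: 2003-02-19
End date: 2003-09-05
Feb 2003: +10 days
Mar 2003: +31 days
Apr 2003: +30 days
... (5 more months)
Total: 198 days

198


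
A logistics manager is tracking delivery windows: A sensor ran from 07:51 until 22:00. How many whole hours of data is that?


Start: 07:51
End: 22:00
Hour difference: 22 - 7 = 15 hours
Minute difference: 0 - 51 = -51 minutes
Total minutes: 849
Complete hours: 849 / 60 = 14 (remainder 9)

14


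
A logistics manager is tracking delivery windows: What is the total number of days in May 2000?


Month: May
Year: 2000
May is a 31-day month
Total: 31 days

31


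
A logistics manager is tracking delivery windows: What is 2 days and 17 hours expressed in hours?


Days: 2
Extra hours: 17
Hours per day: 24
Days to hours: 2 x 24 = 48
Total: 48 + 17 = 65

65


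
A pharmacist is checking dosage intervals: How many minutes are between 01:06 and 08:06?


Start time: 01:06 = 66 minutes from midnight
End time: 08:06 = 486 minutes from midnight
Difference: 486 - 66 = 420 minutes
That is 7 hours and 0 minutes

420


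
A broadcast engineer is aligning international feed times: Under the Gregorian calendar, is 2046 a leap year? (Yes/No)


Year: 2046
Divisible by 4? 2046 / 4 = 511.5 -> No
Not divisible by 4, so NOT a leap year

No


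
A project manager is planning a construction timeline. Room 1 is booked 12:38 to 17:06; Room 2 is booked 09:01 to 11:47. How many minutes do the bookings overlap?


Interval A: [758, 1026] minutes from midnight
Interval B: [541, 707] minutes from midnight
Overlap start = max(758, 541) = 758
Overlap end = min(1026, 707) = 707
End <= start, so the intervals do not overlap: 0 minutes

0


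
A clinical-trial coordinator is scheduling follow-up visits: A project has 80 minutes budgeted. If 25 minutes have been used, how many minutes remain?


Total budget: 80 minutes
Time used: 25 minutes
Remaining: 80 - 25 = 55 minutes
Percent used: 31.2%
Percent remaining: 68.8%

55


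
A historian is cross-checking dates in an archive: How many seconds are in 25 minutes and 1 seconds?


Minutes: 25
Extra seconds: 1
Seconds per minute: 60
Minutes to seconds: 25 x 60 = 1500
Total: 1500 + 1 = 1501

1501


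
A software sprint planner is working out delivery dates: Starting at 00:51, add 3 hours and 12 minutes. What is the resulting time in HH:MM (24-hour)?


Start time: 00:51
Adding: 3 hours 12 minutes
Minutes: 51 + 12 = 63
Minute overflow: 63 >= 60, so carry 1 hour, minutes = 3
Hours: 0 + 3 + 1 = 4
Result: 04:03

04:03


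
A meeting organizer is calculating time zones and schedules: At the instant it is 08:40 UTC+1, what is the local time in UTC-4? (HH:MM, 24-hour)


Local time: 08:40 at UTC+1 (offset 1h)
Target zone: UTC-4 (offset -4h)
Difference: -4 - (1) = -5 hours
Calculation: 8 + (-5) = 3
Result: 03:40

03:40


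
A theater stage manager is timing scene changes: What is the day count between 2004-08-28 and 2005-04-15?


Start date: 2004-08-28
End date: 2005-04-15
Aug 2004: +4 days
Sep 2004: +30 days
Oct 2004: +31 days
... (6 more months)
Total: 230 days

230


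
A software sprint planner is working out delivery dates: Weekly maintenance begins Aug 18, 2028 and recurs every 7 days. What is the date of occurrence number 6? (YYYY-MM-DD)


First occurrence: 2028-08-18 (occurrence 1)
Each occurrence is 7 days after the previous.
Occurrence 6 is 5 weeks after the first.
5 weeks = 35 days
2028-08-18 + 35 days = 2028-09-22

2028-09-22


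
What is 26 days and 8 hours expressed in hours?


Days: 26
Extra hours: 8
Hours per day: 24
Days to hours: 26 x 24 = 624
Total: 624 + 8 = 632

632


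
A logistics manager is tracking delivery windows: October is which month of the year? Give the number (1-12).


Calendar month order:
9. September
10. October <--
11. November
October is month number 10

10


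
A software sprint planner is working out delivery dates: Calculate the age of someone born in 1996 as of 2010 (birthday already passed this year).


Birth year: 1996
Current year: 2010
Age = current year - birth year
Age = 2010 - 1996 = 14

14


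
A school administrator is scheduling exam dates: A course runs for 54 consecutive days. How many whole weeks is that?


Total days: 54
Days per week: 7
Division: 54 / 7 = 7 remainder 5
Complete weeks: 7
Remaining days: 5

7


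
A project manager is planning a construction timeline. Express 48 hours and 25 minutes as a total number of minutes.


Hours: 48
Extra minutes: 25
Minutes per hour: 60
Hours to minutes: 48 x 60 = 2880
Total: 2880 + 25 = 2905

2905


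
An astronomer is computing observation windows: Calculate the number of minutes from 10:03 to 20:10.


Start time: 10:03 = 603 minutes from midnight
End time: 20:10 = 1210 minutes from midnight
Difference: 1210 - 603 = 607 minutes
That is 10 hours and 7 minutes

607


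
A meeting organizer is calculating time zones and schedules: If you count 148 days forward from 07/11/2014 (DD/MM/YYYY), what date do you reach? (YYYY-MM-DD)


Start: 2014-11-07
Adding 148 days
Days remaining in November: 23
After November: 125 days still to add
December 2014: 31 days, 94 remaining
January 2015: 31 days, 63 remaining
February 2015: 28 days, 35 remaining
March 2015: 31 days, 4 remaining
Result: 2015-04-04

2015-04-04


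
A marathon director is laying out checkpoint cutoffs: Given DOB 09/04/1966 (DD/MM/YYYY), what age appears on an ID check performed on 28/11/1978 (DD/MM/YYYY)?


Birth: 1966-04-09
Reference: 1978-11-28
Year difference: 1978 - 1966 = 12
Has birthday (04-09) occurred by 11-28? Yes
Age in full years: 12

12


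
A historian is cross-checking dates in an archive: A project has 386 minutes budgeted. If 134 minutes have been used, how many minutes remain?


Total budget: 386 minutes
Time used: 134 minutes
Remaining: 386 - 134 = 252 minutes
Percent used: 34.7%
Percent remaining: 65.3%

252


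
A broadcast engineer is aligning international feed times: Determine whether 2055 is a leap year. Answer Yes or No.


Year: 2055
Divisible by 4? 2055 / 4 = 513.75 -> No
Not divisible by 4, so NOT a leap year

No


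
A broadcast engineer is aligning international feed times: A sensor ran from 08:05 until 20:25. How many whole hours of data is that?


Start: 08:05
End: 20:25
Hour difference: 20 - 8 = 12 hours
Minute difference: 25 - 5 = 20 minutes
Total minutes: 740
Complete hours: 740 / 60 = 12 (remainder 20)

12


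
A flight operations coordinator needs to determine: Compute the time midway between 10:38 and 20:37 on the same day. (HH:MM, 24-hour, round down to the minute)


Start time: 10:38 = 638 minutes from midnight
End time: 20:37 = 1237 minutes from midnight
Sum: 638 + 1237 = 1875
Midpoint: 1875 / 2 = 937 minutes
Convert: 937 / 60 = 15 hours, 37 minutes
Result: 15:37

15:37


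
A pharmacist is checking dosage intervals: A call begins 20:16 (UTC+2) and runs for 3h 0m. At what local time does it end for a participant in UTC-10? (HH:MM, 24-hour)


Start: 20:16 in UTC+2
Step 1 - add duration:
  minutes: 16 + 0 = 16
  hours: 20 + 3 + 0 = 23
  end in UTC+2: 23:16
Step 2 - convert UTC+2 -> UTC-10:
  offset difference: -10 - (2) = -12 hours
  23 + (-12) = 11 -> mod 24 = 11
Result: 11:16 in UTC-10

11:16


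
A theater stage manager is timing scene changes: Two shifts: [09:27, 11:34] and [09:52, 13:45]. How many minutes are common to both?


Interval A: [567, 694] minutes from midnight
Interval B: [592, 825] minutes from midnight
Overlap start = max(567, 592) = 592
Overlap end = min(694, 825) = 694
Overlap = 694 - 592 = 102 minutes

102


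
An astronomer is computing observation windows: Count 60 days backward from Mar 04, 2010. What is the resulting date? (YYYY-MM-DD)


Start: 2010-03-04
Subtracting 60 days
Days already passed in March: 4
After going back through March: 56 more days to subtract
February 2010: 28 days, 28 remaining
January 2010 has 31 days, need 28
Result: 2010-01-03

2010-01-03


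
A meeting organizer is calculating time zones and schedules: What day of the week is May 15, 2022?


Date: 2022-05-15
January 1, 2022 is a Saturday
Day of year: 135
Offset from Jan 1: 134 days
134 mod 7 = 1
Result: Sunday

Sunday


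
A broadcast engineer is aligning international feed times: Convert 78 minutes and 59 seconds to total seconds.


Minutes: 78
Extra seconds: 59
Seconds per minute: 60
Minutes to seconds: 78 x 60 = 4680
Total: 4680 + 59 = 4739

4739


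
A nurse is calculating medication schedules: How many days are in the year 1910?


Year: 1910
Check leap year rules:
Divisible by 4? No
1910 is not a leap year
Days: 365

365


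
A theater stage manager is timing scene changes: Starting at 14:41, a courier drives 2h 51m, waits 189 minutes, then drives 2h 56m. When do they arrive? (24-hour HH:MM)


Depart: 14:41
Leg 1: +171 min -> 17:32
Layover: +189 min -> 20:41
Leg 2: +176 min -> 23:37
Total travel: 536 minutes = 8h 56m
Arrival: 23:37

23:37


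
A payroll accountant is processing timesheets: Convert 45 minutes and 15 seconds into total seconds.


Minutes: 45
Seconds: 15
Convert minutes to seconds: 45 x 60 = 2700
Add remaining seconds: 2700 + 15 = 2715

2715


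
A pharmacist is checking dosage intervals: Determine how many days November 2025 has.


Month: November
Year: 2025
November is a 30-day month
Total: 30 days

30


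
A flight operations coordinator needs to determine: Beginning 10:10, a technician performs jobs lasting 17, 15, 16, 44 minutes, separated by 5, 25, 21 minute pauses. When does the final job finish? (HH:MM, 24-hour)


Start: 10:10 = 610 min from midnight
  after task 1 (17 min): 10:27
  after break (5 min): 10:32
  after task 2 (15 min): 10:47
  after break (25 min): 11:12
  after task 3 (16 min): 11:28
  after break (21 min): 11:49
  after task 4 (44 min): 12:33
Total elapsed: 143 minutes
End time: 12:33

12:33


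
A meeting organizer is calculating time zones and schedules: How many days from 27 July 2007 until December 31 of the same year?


Start: July 27, 2007
End: December 31, 2007
Days left in July: 4
August: 31
September: 30
October: 31
November: 30
... plus remaining months
Sum of remaining months: 153
Total: 4 + 153 = 157

157


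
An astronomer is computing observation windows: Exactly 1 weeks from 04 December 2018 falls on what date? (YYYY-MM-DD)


Start: 2018-12-04
Weeks to add: 1
Convert to days: 1 x 7 = 7 days
Add 7 days to 2018-12-04
Result: 2018-12-11

2018-12-11


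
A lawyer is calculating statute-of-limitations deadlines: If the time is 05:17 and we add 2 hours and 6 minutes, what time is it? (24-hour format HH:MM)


Start time: 05:17
Adding: 2 hours 6 minutes
Minutes: 17 + 6 = 23
Hours: 5 + 2 + 0 = 7
Result: 07:23

07:23


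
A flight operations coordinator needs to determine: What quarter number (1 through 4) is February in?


Month: February (month 2)
Q1: January-March (months 1-3)
Q2: April-June (months 4-6)
Q3: July-September (months 7-9)
Q4: October-December (months 10-12)
Month 2 falls in Q1

1


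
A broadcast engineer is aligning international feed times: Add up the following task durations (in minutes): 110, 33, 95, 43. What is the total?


Durations: 110, 33, 95, 43
Running sum: 110
+ 33 = 143
+ 95 = 238
+ 43 = 281
Total duration: 281 minutes
That is 4 hours and 41 minutes

281


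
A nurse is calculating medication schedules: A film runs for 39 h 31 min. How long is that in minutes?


Hours: 39
Minutes: 31
Convert hours to minutes: 39 x 60 = 2340
Add remaining minutes: 2340 + 31 = 2371

2371


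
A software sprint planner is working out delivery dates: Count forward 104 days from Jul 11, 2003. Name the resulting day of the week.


Start: 2003-07-11 (Friday)
Step 1 - find target date: add 104 days
  2003-07-11 + 104 days = 2003-10-23
Step 2 - day of week:
  104 mod 7 = 6
  Friday + 6 days -> Thursday
Result: Thursday (2003-10-23)

Thursday


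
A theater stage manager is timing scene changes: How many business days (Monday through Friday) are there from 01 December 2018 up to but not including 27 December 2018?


Start: 2018-12-01 (Saturday)
End (exclusive): 2018-12-27 (Thursday)
Total calendar days: 26
Full weeks: 26 // 7 = 3 -> 15 weekdays
Remaining 5 days starting on Saturday:
  Sat(-), Sun(-), Mon(w), Tue(w), Wed(w) -> 3 weekdays
Total business days: 15 + 3 = 18

18


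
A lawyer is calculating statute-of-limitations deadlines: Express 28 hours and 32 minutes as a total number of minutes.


Hours: 28
Extra minutes: 32
Minutes per hour: 60
Hours to minutes: 28 x 60 = 1680
Total: 1680 + 32 = 1712

1712


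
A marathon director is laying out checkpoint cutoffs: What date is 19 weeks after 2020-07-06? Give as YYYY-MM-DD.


Start: 2020-07-06
Weeks to add: 19
Convert to days: 19 x 7 = 133 days
Add 133 days to 2020-07-06
Result: 2020-11-16

2020-11-16


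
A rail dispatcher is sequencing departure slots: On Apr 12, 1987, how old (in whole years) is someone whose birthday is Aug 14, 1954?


Birth: 1954-08-14
Reference: 1987-04-12
Year difference: 1987 - 1954 = 33
Has birthday (08-14) occurred by 04-12? No
Birthday not yet reached this year -> subtract 1
Age in full years: 32

32


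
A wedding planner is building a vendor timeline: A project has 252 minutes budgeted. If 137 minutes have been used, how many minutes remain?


Total budget: 252 minutes
Time used: 137 minutes
Remaining: 252 - 137 = 115 minutes
Percent used: 54.4%
Percent remaining: 45.6%

115


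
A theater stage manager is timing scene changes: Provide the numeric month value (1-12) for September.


Calendar month order:
8. August
9. September <--
10. October
September is month number 9

9


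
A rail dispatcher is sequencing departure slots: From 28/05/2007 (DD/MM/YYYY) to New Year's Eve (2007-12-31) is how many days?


Start: May 28, 2007
End: December 31, 2007
Days left in May: 3
June: 30
July: 31
August: 31
September: 30
... plus remaining months
Sum of remaining months: 214
Total: 3 + 214 = 217

217


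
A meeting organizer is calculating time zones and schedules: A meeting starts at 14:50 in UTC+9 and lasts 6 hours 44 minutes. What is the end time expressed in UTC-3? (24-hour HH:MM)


Start: 14:50 in UTC+9
Step 1 - add duration:
  minutes: 50 + 44 = 94 (carry 1h)
  hours: 14 + 6 + 1 = 21
  end in UTC+9: 21:34
Step 2 - convert UTC+9 -> UTC-3:
  offset difference: -3 - (9) = -12 hours
  21 + (-12) = 9 -> mod 24 = 9
Result: 09:34 in UTC-3

09:34
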